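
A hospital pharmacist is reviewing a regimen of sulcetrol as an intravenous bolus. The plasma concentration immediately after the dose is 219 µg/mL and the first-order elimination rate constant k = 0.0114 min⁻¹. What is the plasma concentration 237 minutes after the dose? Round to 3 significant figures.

C(t) = C₀ e^(−kt) = 219 × e^(−0.01140 × 237) = 219 × e^(−2.702) = 219 × 0.06708 ≈ 14.7 µg/mL

14.7 µg/mL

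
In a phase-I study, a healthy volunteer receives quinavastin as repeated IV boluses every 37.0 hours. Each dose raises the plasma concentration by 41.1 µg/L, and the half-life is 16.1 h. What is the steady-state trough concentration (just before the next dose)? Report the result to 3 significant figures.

k = ln 2 / 16.1 = 0.04305 h⁻¹
Fraction remaining after one interval: e^(−kτ) = e^(−0.04305 × 37.0) = 0.2033
R = 1 / (1 − 0.2033) = 1.255
Css,max = 41.1 × 1.255 = 51.59 µg/L
Css,min = Css,max × e^(−kτ) = 51.59 × 0.2033 ≈ 10.5 µg/L

10.5 µg/L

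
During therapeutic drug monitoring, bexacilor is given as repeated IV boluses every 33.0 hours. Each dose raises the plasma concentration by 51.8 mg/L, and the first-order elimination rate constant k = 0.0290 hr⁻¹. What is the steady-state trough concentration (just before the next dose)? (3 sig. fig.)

32.3 mg/L

Fraction remaining after one interval: e^(−kτ) = e^(−0.02900 × 33.0) = 0.3840
R = 1 / (1 − 0.3840) = 1.623
Css,max = 51.8 × 1.623 = 84.10 mg/L
Css,min = Css,max × e^(−kτ) = 84.10 × 0.3840 ≈ 32.3 mg/L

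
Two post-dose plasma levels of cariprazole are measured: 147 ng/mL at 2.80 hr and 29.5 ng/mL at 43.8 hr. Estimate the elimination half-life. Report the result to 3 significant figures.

17.7 hours

k = ln(C₁/C₂) / (t₂ − t₁) = ln(147/29.5) / (43.8 − 2.80)
  = 1.606 / 41.00 = 0.03917 hr⁻¹
t½ = ln 2 / k = ln 2 / 0.03917 ≈ 17.7 hours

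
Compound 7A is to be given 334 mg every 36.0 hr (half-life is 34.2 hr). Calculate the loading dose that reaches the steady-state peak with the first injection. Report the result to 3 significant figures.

645 mg

k = ln 2 / 34.2 = 0.02027 hr⁻¹
Accumulation ratio R = 1 / (1 − e^(−kτ)) = 1 / (1 − e^(−0.02027×36.0)) = 1 / (1 − 0.4821) = 1.931
Loading dose = maintenance dose × R = 334 × 1.931 ≈ 645 mg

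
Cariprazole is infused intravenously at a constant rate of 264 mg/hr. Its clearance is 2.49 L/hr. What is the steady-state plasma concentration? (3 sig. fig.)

106 µg/mL

Css = infusion rate / CL = 264 / 2.49 ≈ 106 µg/mL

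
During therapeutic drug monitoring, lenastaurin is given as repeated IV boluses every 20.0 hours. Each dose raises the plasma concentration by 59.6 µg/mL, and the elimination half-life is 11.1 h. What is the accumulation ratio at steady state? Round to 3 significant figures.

1.40

k = ln 2 / 11.1 = 0.06245 h⁻¹
Fraction remaining after one interval: e^(−kτ) = e^(−0.06245 × 20.0) = 0.2868
R = 1 / (1 − 0.2868) = 1 / 0.7132 ≈ 1.40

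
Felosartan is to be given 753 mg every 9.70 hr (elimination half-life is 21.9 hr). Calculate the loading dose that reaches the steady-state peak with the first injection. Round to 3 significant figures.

k = ln 2 / 21.9 = 0.03165 hr⁻¹
Accumulation ratio R = 1 / (1 − e^(−kτ)) = 1 / (1 − e^(−0.03165×9.70)) = 1 / (1 − 0.7356) = 3.783
Loading dose = maintenance dose × R = 753 × 3.783 ≈ 2850 mg

2850 mg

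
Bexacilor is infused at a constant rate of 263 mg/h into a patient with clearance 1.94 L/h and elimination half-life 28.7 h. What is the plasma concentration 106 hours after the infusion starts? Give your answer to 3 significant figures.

125 mg/L

Css = rate / CL = 263 / 1.94 = 135.6 mg/L
k = ln 2 / 28.7 = 0.02415 h⁻¹
C(t) = Css (1 − e^(−kt)) = 135.6 × (1 − e^(−2.560)) = 135.6 × 0.9227 ≈ 125 mg/L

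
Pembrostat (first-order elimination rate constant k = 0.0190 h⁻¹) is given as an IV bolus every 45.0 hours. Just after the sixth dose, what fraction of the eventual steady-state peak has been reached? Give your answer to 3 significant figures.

f_n = 1 − e^(−nkτ) = 1 − e^(−6 × 0.01900 × 45.0) = 1 − e^(−5.130) = 1 − 0.005917 ≈ 0.994

0.994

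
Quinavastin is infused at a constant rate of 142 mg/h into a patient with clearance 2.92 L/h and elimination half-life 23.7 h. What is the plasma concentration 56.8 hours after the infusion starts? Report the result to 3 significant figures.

Css = rate / CL = 142 / 2.92 = 48.63 µg/mL
k = ln 2 / 23.7 = 0.02925 h⁻¹
C(t) = Css (1 − e^(−kt)) = 48.63 × (1 − e^(−1.661)) = 48.63 × 0.8101 ≈ 39.4 µg/mL

39.4 µg/mL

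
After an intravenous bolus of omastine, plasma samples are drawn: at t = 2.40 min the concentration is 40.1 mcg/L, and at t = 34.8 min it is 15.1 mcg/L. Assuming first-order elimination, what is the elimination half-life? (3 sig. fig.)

23.0 minutes

k = ln(C₁/C₂) / (t₂ − t₁) = ln(40.1/15.1) / (34.8 − 2.40)
  = 0.9767 / 32.40 = 0.03014 min⁻¹
t½ = ln 2 / k = ln 2 / 0.03014 ≈ 23.0 minutes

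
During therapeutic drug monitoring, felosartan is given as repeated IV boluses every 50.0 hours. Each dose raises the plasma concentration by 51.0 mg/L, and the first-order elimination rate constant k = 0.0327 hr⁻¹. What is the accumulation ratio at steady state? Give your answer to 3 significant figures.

Fraction remaining after one interval: e^(−kτ) = e^(−0.03270 × 50.0) = 0.1950
R = 1 / (1 − 0.1950) = 1 / 0.8050 ≈ 1.24

1.24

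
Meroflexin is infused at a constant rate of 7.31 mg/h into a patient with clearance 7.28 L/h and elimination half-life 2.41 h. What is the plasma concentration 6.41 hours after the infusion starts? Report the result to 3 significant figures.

0.845 mg/L

Css = rate / CL = 7.31 / 7.28 = 1.004 mg/L
k = ln 2 / 2.41 = 0.2876 h⁻¹
C(t) = Css (1 − e^(−kt)) = 1.004 × (1 − e^(−1.844)) = 1.004 × 0.8418 ≈ 0.845 mg/L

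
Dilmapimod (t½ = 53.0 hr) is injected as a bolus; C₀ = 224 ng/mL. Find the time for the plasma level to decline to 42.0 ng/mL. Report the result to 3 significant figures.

128 hours

k = ln 2 / 53.0 = 0.01308 hr⁻¹
C(t) = C₀ e^(−kt)  ⇒  t = ln(C₀/C) / k
t = ln(224/42.0) / 0.01308 = 1.674 / 0.01308 ≈ 128 hours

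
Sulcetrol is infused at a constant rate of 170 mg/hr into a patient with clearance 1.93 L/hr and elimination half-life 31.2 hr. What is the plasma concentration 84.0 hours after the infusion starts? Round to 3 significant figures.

Css = rate / CL = 170 / 1.93 = 88.08 µg/mL
k = ln 2 / 31.2 = 0.02222 hr⁻¹
C(t) = Css (1 − e^(−kt)) = 88.08 × (1 − e^(−1.866)) = 88.08 × 0.8453 ≈ 74.5 µg/mL

74.5 µg/mL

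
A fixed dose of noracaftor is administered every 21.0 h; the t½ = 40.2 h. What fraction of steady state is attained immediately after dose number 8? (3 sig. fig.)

0.945

k = ln 2 / 40.2 = 0.01724 h⁻¹
f_n = 1 − e^(−nkτ) = 1 − e^(−8 × 0.01724 × 21.0) = 1 − e^(−2.897) = 1 − 0.05520 ≈ 0.945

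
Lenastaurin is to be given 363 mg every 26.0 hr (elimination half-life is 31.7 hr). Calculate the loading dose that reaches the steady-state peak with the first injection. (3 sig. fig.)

k = ln 2 / 31.7 = 0.02187 hr⁻¹
Accumulation ratio R = 1 / (1 − e^(−kτ)) = 1 / (1 − e^(−0.02187×26.0)) = 1 / (1 − 0.5664) = 2.306
Loading dose = maintenance dose × R = 363 × 2.306 ≈ 837 mg

837 mg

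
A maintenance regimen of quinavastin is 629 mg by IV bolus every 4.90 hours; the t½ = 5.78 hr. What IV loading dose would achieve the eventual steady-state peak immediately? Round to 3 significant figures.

1420 mg

k = ln 2 / 5.78 = 0.1199 hr⁻¹
Accumulation ratio R = 1 / (1 − e^(−kτ)) = 1 / (1 − e^(−0.1199×4.90)) = 1 / (1 − 0.5557) = 2.250
Loading dose = maintenance dose × R = 629 × 2.250 ≈ 1420 mg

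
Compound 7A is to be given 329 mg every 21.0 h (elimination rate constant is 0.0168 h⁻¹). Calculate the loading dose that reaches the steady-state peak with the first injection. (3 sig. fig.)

Accumulation ratio R = 1 / (1 − e^(−kτ)) = 1 / (1 − e^(−0.01680×21.0)) = 1 / (1 − 0.7027) = 3.364
Loading dose = maintenance dose × R = 329 × 3.364 ≈ 1110 mg

1110 mg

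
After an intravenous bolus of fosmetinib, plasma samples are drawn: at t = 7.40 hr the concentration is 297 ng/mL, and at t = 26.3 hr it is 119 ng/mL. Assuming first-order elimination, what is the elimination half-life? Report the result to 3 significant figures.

14.3 hours

k = ln(C₁/C₂) / (t₂ − t₁) = ln(297/119) / (26.3 − 7.40)
  = 0.9146 / 18.90 = 0.04839 hr⁻¹
t½ = ln 2 / k = ln 2 / 0.04839 ≈ 14.3 hours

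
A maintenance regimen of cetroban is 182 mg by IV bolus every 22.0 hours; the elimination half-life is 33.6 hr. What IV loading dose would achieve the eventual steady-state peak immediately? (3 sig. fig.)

499 mg

k = ln 2 / 33.6 = 0.02063 hr⁻¹
Accumulation ratio R = 1 / (1 − e^(−kτ)) = 1 / (1 − e^(−0.02063×22.0)) = 1 / (1 − 0.6352) = 2.741
Loading dose = maintenance dose × R = 182 × 2.741 ≈ 499 mg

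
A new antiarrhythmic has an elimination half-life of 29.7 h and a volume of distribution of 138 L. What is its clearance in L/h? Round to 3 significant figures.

k = ln 2 / t½ = ln 2 / 29.7 = 0.02334 h⁻¹
CL = k · V = 0.02334 × 138 ≈ 3.22 L/h

3.22 L/h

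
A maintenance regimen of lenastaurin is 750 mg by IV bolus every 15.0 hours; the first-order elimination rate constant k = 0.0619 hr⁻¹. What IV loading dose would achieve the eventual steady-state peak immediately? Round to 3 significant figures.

Accumulation ratio R = 1 / (1 − e^(−kτ)) = 1 / (1 − e^(−0.06190×15.0)) = 1 / (1 − 0.3951) = 1.653
Loading dose = maintenance dose × R = 750 × 1.653 ≈ 1240 mg

1240 mg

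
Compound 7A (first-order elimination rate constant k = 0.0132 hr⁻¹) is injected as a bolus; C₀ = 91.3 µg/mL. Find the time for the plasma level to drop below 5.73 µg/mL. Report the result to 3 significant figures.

C(t) = C₀ e^(−kt)  ⇒  t = ln(C₀/C) / k
t = ln(91.3/5.73) / 0.01320 = 2.768 / 0.01320 ≈ 210 hours

210 hours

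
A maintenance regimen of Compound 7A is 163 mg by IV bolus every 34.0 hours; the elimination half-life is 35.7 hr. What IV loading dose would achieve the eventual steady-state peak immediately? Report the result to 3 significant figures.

337 mg

k = ln 2 / 35.7 = 0.01942 hr⁻¹
Accumulation ratio R = 1 / (1 − e^(−kτ)) = 1 / (1 − e^(−0.01942×34.0)) = 1 / (1 − 0.5168) = 2.069
Loading dose = maintenance dose × R = 163 × 2.069 ≈ 337 mg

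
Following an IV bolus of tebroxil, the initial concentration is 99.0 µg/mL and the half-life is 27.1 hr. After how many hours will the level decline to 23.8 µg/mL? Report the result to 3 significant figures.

k = ln 2 / 27.1 = 0.02558 hr⁻¹
C(t) = C₀ e^(−kt)  ⇒  t = ln(C₀/C) / k
t = ln(99.0/23.8) / 0.02558 = 1.425 / 0.02558 ≈ 55.7 hours

55.7 hours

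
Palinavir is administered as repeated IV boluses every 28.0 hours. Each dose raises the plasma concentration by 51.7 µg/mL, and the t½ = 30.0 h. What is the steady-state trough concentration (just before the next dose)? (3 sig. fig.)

k = ln 2 / 30.0 = 0.02310 h⁻¹
Fraction remaining after one interval: e^(−kτ) = e^(−0.02310 × 28.0) = 0.5236
R = 1 / (1 − 0.5236) = 2.099
Css,max = 51.7 × 2.099 = 108.5 µg/mL
Css,min = Css,max × e^(−kτ) = 108.5 × 0.5236 ≈ 56.8 µg/mL

56.8 µg/mL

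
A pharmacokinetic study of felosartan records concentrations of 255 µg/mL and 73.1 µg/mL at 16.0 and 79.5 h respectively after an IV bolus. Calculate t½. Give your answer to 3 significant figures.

35.2 hours

k = ln(C₁/C₂) / (t₂ − t₁) = ln(255/73.1) / (79.5 − 16.0)
  = 1.249 / 63.50 = 0.01968 h⁻¹
t½ = ln 2 / k = ln 2 / 0.01968 ≈ 35.2 hours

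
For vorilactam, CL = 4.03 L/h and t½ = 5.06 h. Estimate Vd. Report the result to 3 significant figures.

29.4 L

k = ln 2 / t½ = ln 2 / 5.06 = 0.1370 h⁻¹
V = CL / k = 4.03 / 0.1370 ≈ 29.4 L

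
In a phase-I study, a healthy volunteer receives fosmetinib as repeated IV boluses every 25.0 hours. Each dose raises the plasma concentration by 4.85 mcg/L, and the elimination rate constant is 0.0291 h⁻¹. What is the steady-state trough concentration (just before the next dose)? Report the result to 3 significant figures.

4.53 mcg/L

Fraction remaining after one interval: e^(−kτ) = e^(−0.02910 × 25.0) = 0.4831
R = 1 / (1 − 0.4831) = 1.935
Css,max = 4.85 × 1.935 = 9.383 mcg/L
Css,min = Css,max × e^(−kτ) = 9.383 × 0.4831 ≈ 4.53 mcg/L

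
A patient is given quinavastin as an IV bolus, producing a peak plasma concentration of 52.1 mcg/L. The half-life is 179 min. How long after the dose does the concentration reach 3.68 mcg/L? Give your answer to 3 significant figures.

k = ln 2 / 179 = 0.003872 min⁻¹
C(t) = C₀ e^(−kt)  ⇒  t = ln(C₀/C) / k
t = ln(52.1/3.68) / 0.003872 = 2.650 / 0.003872 ≈ 684 minutes

684 minutes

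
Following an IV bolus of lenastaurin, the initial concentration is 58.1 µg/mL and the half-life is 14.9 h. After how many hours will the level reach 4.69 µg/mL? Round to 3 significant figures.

54.1 hours

k = ln 2 / 14.9 = 0.04652 h⁻¹
C(t) = C₀ e^(−kt)  ⇒  t = ln(C₀/C) / k
t = ln(58.1/4.69) / 0.04652 = 2.517 / 0.04652 ≈ 54.1 hours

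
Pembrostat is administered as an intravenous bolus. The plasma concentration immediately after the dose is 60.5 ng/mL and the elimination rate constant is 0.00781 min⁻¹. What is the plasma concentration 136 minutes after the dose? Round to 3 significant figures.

20.9 ng/mL

C(t) = C₀ e^(−kt) = 60.5 × e^(−0.007810 × 136) = 60.5 × e^(−1.062) = 60.5 × 0.3457 ≈ 20.9 ng/mL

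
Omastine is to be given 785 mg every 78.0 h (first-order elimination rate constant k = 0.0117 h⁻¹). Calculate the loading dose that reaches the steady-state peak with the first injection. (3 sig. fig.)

1310 mg

Accumulation ratio R = 1 / (1 − e^(−kτ)) = 1 / (1 − e^(−0.01170×78.0)) = 1 / (1 − 0.4015) = 1.671
Loading dose = maintenance dose × R = 785 × 1.671 ≈ 1310 mg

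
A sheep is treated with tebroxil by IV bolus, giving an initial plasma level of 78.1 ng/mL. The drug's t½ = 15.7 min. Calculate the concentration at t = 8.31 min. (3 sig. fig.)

k = ln 2 / 15.7 = 0.04415 min⁻¹
C(t) = C₀ e^(−kt) = 78.1 × e^(−0.04415 × 8.31) = 78.1 × e^(−0.3669) = 78.1 × 0.6929 ≈ 54.1 ng/mL

54.1 ng/mL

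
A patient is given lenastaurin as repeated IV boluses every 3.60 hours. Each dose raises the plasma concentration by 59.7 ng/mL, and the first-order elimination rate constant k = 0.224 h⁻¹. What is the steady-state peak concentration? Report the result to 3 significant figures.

108 ng/mL

Fraction remaining after one interval: e^(−kτ) = e^(−0.2240 × 3.60) = 0.4465
R = 1 / (1 − 0.4465) = 1.807
Css,max = 59.7 × 1.807 ≈ 108 ng/mL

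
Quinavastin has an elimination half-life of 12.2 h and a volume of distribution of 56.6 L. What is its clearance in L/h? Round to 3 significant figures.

3.22 L/h

k = ln 2 / t½ = ln 2 / 12.2 = 0.05682 h⁻¹
CL = k · V = 0.05682 × 56.6 ≈ 3.22 L/h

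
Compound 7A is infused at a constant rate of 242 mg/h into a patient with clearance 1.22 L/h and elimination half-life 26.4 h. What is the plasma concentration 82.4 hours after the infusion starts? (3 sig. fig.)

Css = rate / CL = 242 / 1.22 = 198.4 mg/L
k = ln 2 / 26.4 = 0.02626 h⁻¹
C(t) = Css (1 − e^(−kt)) = 198.4 × (1 − e^(−2.163)) = 198.4 × 0.8851 ≈ 176 mg/L

176 mg/L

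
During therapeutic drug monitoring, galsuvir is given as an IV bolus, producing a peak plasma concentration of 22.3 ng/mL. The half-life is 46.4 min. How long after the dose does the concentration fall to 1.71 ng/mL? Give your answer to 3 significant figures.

172 minutes

k = ln 2 / 46.4 = 0.01494 min⁻¹
C(t) = C₀ e^(−kt)  ⇒  t = ln(C₀/C) / k
t = ln(22.3/1.71) / 0.01494 = 2.568 / 0.01494 ≈ 172 minutes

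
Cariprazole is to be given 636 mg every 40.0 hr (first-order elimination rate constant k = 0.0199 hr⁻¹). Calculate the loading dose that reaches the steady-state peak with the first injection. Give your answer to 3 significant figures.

1160 mg

Accumulation ratio R = 1 / (1 − e^(−kτ)) = 1 / (1 − e^(−0.01990×40.0)) = 1 / (1 − 0.4511) = 1.822
Loading dose = maintenance dose × R = 636 × 1.822 ≈ 1160 mg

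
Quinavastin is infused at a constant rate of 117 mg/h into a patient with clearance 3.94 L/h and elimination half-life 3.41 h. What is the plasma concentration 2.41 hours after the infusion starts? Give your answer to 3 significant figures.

11.5 mg/L

Css = rate / CL = 117 / 3.94 = 29.70 mg/L
k = ln 2 / 3.41 = 0.2033 h⁻¹
C(t) = Css (1 − e^(−kt)) = 29.70 × (1 − e^(−0.4899)) = 29.70 × 0.3873 ≈ 11.5 mg/L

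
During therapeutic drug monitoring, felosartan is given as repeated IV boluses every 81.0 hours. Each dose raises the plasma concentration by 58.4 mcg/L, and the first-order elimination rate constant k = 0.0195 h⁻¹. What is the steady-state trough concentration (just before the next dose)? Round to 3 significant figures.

Fraction remaining after one interval: e^(−kτ) = e^(−0.01950 × 81.0) = 0.2061
R = 1 / (1 − 0.2061) = 1.260
Css,max = 58.4 × 1.260 = 73.56 mcg/L
Css,min = Css,max × e^(−kτ) = 73.56 × 0.2061 ≈ 15.2 mcg/L

15.2 mcg/L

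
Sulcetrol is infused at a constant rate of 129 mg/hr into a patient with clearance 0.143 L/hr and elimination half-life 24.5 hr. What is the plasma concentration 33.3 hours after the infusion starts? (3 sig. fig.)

Css = rate / CL = 129 / 0.143 = 902.1 mg/L
k = ln 2 / 24.5 = 0.02829 hr⁻¹
C(t) = Css (1 − e^(−kt)) = 902.1 × (1 − e^(−0.9421)) = 902.1 × 0.6102 ≈ 550 mg/L

550 mg/L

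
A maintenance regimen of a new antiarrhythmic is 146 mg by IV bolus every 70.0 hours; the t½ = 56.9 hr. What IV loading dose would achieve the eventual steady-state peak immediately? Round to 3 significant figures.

254 mg

k = ln 2 / 56.9 = 0.01218 hr⁻¹
Accumulation ratio R = 1 / (1 − e^(−kτ)) = 1 / (1 − e^(−0.01218×70.0)) = 1 / (1 − 0.4262) = 1.743
Loading dose = maintenance dose × R = 146 × 1.743 ≈ 254 mg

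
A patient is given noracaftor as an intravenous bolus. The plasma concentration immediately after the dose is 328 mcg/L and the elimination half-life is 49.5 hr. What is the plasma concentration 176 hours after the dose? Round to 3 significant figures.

27.9 mcg/L

k = ln 2 / 49.5 = 0.01400 hr⁻¹
C(t) = C₀ e^(−kt) = 328 × e^(−0.01400 × 176) = 328 × e^(−2.465) = 328 × 0.08505 ≈ 27.9 mcg/L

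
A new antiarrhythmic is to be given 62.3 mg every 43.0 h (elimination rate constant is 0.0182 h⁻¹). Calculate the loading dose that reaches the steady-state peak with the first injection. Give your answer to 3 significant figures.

Accumulation ratio R = 1 / (1 − e^(−kτ)) = 1 / (1 − e^(−0.01820×43.0)) = 1 / (1 − 0.4572) = 1.842
Loading dose = maintenance dose × R = 62.3 × 1.842 ≈ 115 mg

115 mg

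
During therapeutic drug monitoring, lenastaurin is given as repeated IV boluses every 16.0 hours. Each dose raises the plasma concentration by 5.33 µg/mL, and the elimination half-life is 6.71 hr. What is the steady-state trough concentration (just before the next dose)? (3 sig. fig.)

k = ln 2 / 6.71 = 0.1033 hr⁻¹
Fraction remaining after one interval: e^(−kτ) = e^(−0.1033 × 16.0) = 0.1915
R = 1 / (1 − 0.1915) = 1.237
Css,max = 5.33 × 1.237 = 6.593 µg/mL
Css,min = Css,max × e^(−kτ) = 6.593 × 0.1915 ≈ 1.26 µg/mL

1.26 µg/mL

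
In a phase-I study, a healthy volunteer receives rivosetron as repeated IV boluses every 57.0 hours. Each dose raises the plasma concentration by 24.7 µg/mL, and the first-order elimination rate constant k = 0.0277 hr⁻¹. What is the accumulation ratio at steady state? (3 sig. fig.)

Fraction remaining after one interval: e^(−kτ) = e^(−0.02770 × 57.0) = 0.2062
R = 1 / (1 − 0.2062) = 1 / 0.7938 ≈ 1.26

1.26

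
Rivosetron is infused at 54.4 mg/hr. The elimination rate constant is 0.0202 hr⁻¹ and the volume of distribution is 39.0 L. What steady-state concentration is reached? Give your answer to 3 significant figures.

CL = k · V = 0.0202 × 39.0 = 0.7878 L/hr
Css = rate / CL = 54.4 / 0.7878 ≈ 69.1 mg/L

69.1 mg/L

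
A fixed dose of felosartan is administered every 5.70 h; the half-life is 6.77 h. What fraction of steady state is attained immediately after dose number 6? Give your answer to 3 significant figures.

k = ln 2 / 6.77 = 0.1024 h⁻¹
f_n = 1 − e^(−nkτ) = 1 − e^(−6 × 0.1024 × 5.70) = 1 − e^(−3.502) = 1 − 0.03015 ≈ 0.970

0.970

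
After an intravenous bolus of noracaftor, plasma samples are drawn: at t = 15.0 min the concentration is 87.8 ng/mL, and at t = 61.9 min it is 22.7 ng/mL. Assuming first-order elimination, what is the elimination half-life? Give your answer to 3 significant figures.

k = ln(C₁/C₂) / (t₂ − t₁) = ln(87.8/22.7) / (61.9 − 15.0)
  = 1.353 / 46.90 = 0.02884 min⁻¹
t½ = ln 2 / k = ln 2 / 0.02884 ≈ 24.0 minutes

24.0 minutes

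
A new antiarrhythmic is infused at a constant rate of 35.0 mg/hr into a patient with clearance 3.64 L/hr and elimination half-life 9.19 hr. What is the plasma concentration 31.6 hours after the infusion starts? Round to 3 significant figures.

Css = rate / CL = 35.0 / 3.64 = 9.615 mg/L
k = ln 2 / 9.19 = 0.07542 hr⁻¹
C(t) = Css (1 − e^(−kt)) = 9.615 × (1 − e^(−2.383)) = 9.615 × 0.9078 ≈ 8.73 mg/L

8.73 mg/L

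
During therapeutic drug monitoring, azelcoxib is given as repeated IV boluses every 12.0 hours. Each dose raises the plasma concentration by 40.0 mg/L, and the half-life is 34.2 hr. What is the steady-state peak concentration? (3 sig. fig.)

k = ln 2 / 34.2 = 0.02027 hr⁻¹
Fraction remaining after one interval: e^(−kτ) = e^(−0.02027 × 12.0) = 0.7841
R = 1 / (1 − 0.7841) = 4.632
Css,max = 40.0 × 4.632 ≈ 185 mg/L

185 mg/L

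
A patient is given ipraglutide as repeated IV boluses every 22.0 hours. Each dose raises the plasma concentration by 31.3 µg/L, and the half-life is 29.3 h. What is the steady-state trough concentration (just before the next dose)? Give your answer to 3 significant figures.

k = ln 2 / 29.3 = 0.02366 h⁻¹
Fraction remaining after one interval: e^(−kτ) = e^(−0.02366 × 22.0) = 0.5943
R = 1 / (1 − 0.5943) = 2.465
Css,max = 31.3 × 2.465 = 77.14 µg/L
Css,min = Css,max × e^(−kτ) = 77.14 × 0.5943 ≈ 45.8 µg/L

45.8 µg/L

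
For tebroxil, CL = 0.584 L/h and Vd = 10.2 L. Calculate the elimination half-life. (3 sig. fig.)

k = CL / V = 0.584 / 10.2 = 0.05725 h⁻¹
t½ = ln 2 / k = ln 2 / 0.05725 ≈ 12.1 hours

12.1 hours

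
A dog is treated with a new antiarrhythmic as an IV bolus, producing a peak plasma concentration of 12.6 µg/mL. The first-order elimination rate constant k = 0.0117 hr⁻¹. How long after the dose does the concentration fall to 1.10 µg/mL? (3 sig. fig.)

C(t) = C₀ e^(−kt)  ⇒  t = ln(C₀/C) / k
t = ln(12.6/1.10) / 0.01170 = 2.438 / 0.01170 ≈ 208 hours

208 hours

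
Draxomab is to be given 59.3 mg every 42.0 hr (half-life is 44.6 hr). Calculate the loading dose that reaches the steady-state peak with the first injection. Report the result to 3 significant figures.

124 mg

k = ln 2 / 44.6 = 0.01554 hr⁻¹
Accumulation ratio R = 1 / (1 − e^(−kτ)) = 1 / (1 − e^(−0.01554×42.0)) = 1 / (1 − 0.5206) = 2.086
Loading dose = maintenance dose × R = 59.3 × 2.086 ≈ 124 mg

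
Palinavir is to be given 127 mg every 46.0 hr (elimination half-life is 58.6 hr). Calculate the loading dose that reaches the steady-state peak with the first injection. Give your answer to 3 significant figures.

303 mg

k = ln 2 / 58.6 = 0.01183 hr⁻¹
Accumulation ratio R = 1 / (1 − e^(−kτ)) = 1 / (1 − e^(−0.01183×46.0)) = 1 / (1 − 0.5804) = 2.383
Loading dose = maintenance dose × R = 127 × 2.383 ≈ 303 mg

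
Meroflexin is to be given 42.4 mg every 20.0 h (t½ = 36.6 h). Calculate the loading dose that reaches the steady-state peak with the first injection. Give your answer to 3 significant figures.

k = ln 2 / 36.6 = 0.01894 h⁻¹
Accumulation ratio R = 1 / (1 − e^(−kτ)) = 1 / (1 − e^(−0.01894×20.0)) = 1 / (1 − 0.6847) = 3.172
Loading dose = maintenance dose × R = 42.4 × 3.172 ≈ 134 mg

134 mg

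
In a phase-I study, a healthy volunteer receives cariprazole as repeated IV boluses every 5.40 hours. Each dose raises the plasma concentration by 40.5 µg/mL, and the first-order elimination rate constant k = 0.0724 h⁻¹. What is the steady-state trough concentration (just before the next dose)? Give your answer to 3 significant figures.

Fraction remaining after one interval: e^(−kτ) = e^(−0.07240 × 5.40) = 0.6764
R = 1 / (1 − 0.6764) = 3.090
Css,max = 40.5 × 3.090 = 125.2 µg/mL
Css,min = Css,max × e^(−kτ) = 125.2 × 0.6764 ≈ 84.7 µg/mL

84.7 µg/mL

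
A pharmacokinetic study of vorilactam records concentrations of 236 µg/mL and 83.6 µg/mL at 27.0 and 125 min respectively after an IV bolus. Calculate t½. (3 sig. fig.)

k = ln(C₁/C₂) / (t₂ − t₁) = ln(236/83.6) / (125 − 27.0)
  = 1.038 / 98.00 = 0.01059 min⁻¹
t½ = ln 2 / k = ln 2 / 0.01059 ≈ 65.5 minutes

65.5 minutes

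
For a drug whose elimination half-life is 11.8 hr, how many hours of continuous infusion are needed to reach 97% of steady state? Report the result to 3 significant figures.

59.7 hours

k = ln 2 / 11.8 = 0.05874 hr⁻¹
f = 1 − e^(−kt)  ⇒  t = −ln(1 − f) / k
t = −ln(1 − 0.97) / 0.05874 = 3.507 / 0.05874 ≈ 59.7 hours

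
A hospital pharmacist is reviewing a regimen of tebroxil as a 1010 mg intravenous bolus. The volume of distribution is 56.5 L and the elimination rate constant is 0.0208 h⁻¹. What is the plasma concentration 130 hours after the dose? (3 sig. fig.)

1.20 mg/L

C₀ = dose / V = 1010 / 56.5 = 17.88 mg/L
C(t) = C₀ e^(−kt) = 17.88 × e^(−0.02080 × 130) = 17.88 × e^(−2.704) = 17.88 × 0.06694 ≈ 1.20 mg/L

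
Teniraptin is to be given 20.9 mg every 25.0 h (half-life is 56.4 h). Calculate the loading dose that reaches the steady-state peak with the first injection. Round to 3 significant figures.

k = ln 2 / 56.4 = 0.01229 h⁻¹
Accumulation ratio R = 1 / (1 − e^(−kτ)) = 1 / (1 − e^(−0.01229×25.0)) = 1 / (1 − 0.7355) = 3.780
Loading dose = maintenance dose × R = 20.9 × 3.780 ≈ 79.0 mg

79.0 mg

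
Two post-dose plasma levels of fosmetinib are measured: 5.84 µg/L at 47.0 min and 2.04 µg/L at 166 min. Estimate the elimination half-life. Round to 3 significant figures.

k = ln(C₁/C₂) / (t₂ − t₁) = ln(5.84/2.04) / (166 − 47.0)
  = 1.052 / 119.0 = 0.008838 min⁻¹
t½ = ln 2 / k = ln 2 / 0.008838 ≈ 78.4 minutes

78.4 minutes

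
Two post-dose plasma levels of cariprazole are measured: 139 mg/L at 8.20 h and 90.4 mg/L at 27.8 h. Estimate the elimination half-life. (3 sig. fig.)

k = ln(C₁/C₂) / (t₂ − t₁) = ln(139/90.4) / (27.8 − 8.20)
  = 0.4302 / 19.60 = 0.02195 h⁻¹
t½ = ln 2 / k = ln 2 / 0.02195 ≈ 31.6 hours

31.6 hours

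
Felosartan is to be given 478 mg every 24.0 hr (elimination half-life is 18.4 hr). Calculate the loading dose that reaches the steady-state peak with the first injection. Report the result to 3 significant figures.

803 mg

k = ln 2 / 18.4 = 0.03767 hr⁻¹
Accumulation ratio R = 1 / (1 − e^(−kτ)) = 1 / (1 − e^(−0.03767×24.0)) = 1 / (1 − 0.4049) = 1.680
Loading dose = maintenance dose × R = 478 × 1.680 ≈ 803 mg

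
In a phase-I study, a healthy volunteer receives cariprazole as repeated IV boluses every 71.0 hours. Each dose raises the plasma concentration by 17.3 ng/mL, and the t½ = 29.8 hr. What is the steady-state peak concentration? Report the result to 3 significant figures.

21.4 ng/mL

k = ln 2 / 29.8 = 0.02326 hr⁻¹
Fraction remaining after one interval: e^(−kτ) = e^(−0.02326 × 71.0) = 0.1918
R = 1 / (1 − 0.1918) = 1.237
Css,max = 17.3 × 1.237 ≈ 21.4 ng/mL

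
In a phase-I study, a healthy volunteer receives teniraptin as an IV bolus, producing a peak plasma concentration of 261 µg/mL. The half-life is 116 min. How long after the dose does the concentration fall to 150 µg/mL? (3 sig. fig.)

k = ln 2 / 116 = 0.005975 min⁻¹
C(t) = C₀ e^(−kt)  ⇒  t = ln(C₀/C) / k
t = ln(261/150) / 0.005975 = 0.5539 / 0.005975 ≈ 92.7 minutes

92.7 minutes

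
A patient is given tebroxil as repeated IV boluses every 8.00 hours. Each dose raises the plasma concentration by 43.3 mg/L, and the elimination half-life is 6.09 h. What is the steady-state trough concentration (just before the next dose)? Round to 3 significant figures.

29.1 mg/L

k = ln 2 / 6.09 = 0.1138 h⁻¹
Fraction remaining after one interval: e^(−kτ) = e^(−0.1138 × 8.00) = 0.4023
R = 1 / (1 − 0.4023) = 1.673
Css,max = 43.3 × 1.673 = 72.45 mg/L
Css,min = Css,max × e^(−kτ) = 72.45 × 0.4023 ≈ 29.1 mg/L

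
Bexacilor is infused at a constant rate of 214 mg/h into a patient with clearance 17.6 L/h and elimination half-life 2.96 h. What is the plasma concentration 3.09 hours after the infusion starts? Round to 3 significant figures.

6.26 µg/mL

Css = rate / CL = 214 / 17.6 = 12.16 µg/mL
k = ln 2 / 2.96 = 0.2342 h⁻¹
C(t) = Css (1 − e^(−kt)) = 12.16 × (1 − e^(−0.7236)) = 12.16 × 0.5150 ≈ 6.26 µg/mL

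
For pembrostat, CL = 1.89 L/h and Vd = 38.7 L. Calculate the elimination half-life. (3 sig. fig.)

14.2 hours

k = CL / V = 1.89 / 38.7 = 0.04884 h⁻¹
t½ = ln 2 / k = ln 2 / 0.04884 ≈ 14.2 hours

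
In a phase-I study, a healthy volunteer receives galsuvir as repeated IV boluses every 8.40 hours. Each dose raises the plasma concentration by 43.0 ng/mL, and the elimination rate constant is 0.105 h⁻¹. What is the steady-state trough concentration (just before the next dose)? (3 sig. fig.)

30.4 ng/mL

Fraction remaining after one interval: e^(−kτ) = e^(−0.1050 × 8.40) = 0.4140
R = 1 / (1 − 0.4140) = 1.706
Css,max = 43.0 × 1.706 = 73.37 ng/mL
Css,min = Css,max × e^(−kτ) = 73.37 × 0.4140 ≈ 30.4 ng/mL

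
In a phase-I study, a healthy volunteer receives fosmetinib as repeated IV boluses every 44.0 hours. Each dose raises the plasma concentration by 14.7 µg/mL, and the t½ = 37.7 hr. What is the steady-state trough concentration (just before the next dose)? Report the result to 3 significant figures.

k = ln 2 / 37.7 = 0.01839 hr⁻¹
Fraction remaining after one interval: e^(−kτ) = e^(−0.01839 × 44.0) = 0.4453
R = 1 / (1 − 0.4453) = 1.803
Css,max = 14.7 × 1.803 = 26.50 µg/mL
Css,min = Css,max × e^(−kτ) = 26.50 × 0.4453 ≈ 11.8 µg/mL

11.8 µg/mL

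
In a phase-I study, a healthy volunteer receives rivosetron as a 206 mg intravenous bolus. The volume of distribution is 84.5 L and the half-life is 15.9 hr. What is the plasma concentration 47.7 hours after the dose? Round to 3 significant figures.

C₀ = dose / V = 206 / 84.5 = 2.438 µg/mL
k = ln 2 / 15.9 = 0.04359 hr⁻¹
C(t) = C₀ e^(−kt) = 2.438 × e^(−0.04359 × 47.7) = 2.438 × e^(−2.079) = 2.438 × 0.1250 ≈ 0.305 µg/mL

0.305 µg/mL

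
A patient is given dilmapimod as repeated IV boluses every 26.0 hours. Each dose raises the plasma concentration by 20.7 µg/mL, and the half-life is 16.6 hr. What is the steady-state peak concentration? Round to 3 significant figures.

k = ln 2 / 16.6 = 0.04176 hr⁻¹
Fraction remaining after one interval: e^(−kτ) = e^(−0.04176 × 26.0) = 0.3377
R = 1 / (1 − 0.3377) = 1.510
Css,max = 20.7 × 1.510 ≈ 31.3 µg/mL

31.3 µg/mL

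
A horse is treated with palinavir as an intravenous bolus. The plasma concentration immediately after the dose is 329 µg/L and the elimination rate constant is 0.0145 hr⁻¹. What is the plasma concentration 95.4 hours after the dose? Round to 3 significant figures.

C(t) = C₀ e^(−kt) = 329 × e^(−0.01450 × 95.4) = 329 × e^(−1.383) = 329 × 0.2507 ≈ 82.5 µg/L

82.5 µg/L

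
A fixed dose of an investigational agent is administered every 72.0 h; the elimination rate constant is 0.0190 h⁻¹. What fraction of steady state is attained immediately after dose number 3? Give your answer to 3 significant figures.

0.983

f_n = 1 − e^(−nkτ) = 1 − e^(−3 × 0.01900 × 72.0) = 1 − e^(−4.104) = 1 − 0.01651 ≈ 0.983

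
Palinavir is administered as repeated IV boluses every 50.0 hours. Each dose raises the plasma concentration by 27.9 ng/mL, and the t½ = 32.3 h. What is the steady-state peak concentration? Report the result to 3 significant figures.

42.4 ng/mL

k = ln 2 / 32.3 = 0.02146 h⁻¹
Fraction remaining after one interval: e^(−kτ) = e^(−0.02146 × 50.0) = 0.3420
R = 1 / (1 − 0.3420) = 1.520
Css,max = 27.9 × 1.520 ≈ 42.4 ng/mL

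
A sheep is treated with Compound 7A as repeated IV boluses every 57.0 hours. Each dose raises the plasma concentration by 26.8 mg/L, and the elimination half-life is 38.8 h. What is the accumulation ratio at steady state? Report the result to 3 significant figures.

1.57

k = ln 2 / 38.8 = 0.01786 h⁻¹
Fraction remaining after one interval: e^(−kτ) = e^(−0.01786 × 57.0) = 0.3612
R = 1 / (1 − 0.3612) = 1 / 0.6388 ≈ 1.57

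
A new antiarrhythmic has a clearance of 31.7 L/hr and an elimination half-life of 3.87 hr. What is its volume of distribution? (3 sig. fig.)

k = ln 2 / t½ = ln 2 / 3.87 = 0.1791 hr⁻¹
V = CL / k = 31.7 / 0.1791 ≈ 177 L

177 L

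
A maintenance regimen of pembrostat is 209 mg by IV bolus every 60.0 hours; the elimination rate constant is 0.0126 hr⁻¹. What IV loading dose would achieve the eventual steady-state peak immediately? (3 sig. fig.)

394 mg

Accumulation ratio R = 1 / (1 − e^(−kτ)) = 1 / (1 − e^(−0.01260×60.0)) = 1 / (1 − 0.4695) = 1.885
Loading dose = maintenance dose × R = 209 × 1.885 ≈ 394 mg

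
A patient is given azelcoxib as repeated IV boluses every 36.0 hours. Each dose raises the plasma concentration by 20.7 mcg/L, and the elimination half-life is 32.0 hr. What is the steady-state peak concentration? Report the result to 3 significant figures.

k = ln 2 / 32.0 = 0.02166 hr⁻¹
Fraction remaining after one interval: e^(−kτ) = e^(−0.02166 × 36.0) = 0.4585
R = 1 / (1 − 0.4585) = 1.847
Css,max = 20.7 × 1.847 ≈ 38.2 mcg/L

38.2 mcg/L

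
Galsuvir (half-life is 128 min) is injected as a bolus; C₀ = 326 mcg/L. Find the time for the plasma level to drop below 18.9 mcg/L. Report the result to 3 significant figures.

526 minutes

k = ln 2 / 128 = 0.005415 min⁻¹
C(t) = C₀ e^(−kt)  ⇒  t = ln(C₀/C) / k
t = ln(326/18.9) / 0.005415 = 2.848 / 0.005415 ≈ 526 minutes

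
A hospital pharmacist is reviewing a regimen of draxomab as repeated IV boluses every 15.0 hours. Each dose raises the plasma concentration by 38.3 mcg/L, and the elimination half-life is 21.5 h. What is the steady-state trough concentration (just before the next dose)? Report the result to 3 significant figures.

k = ln 2 / 21.5 = 0.03224 h⁻¹
Fraction remaining after one interval: e^(−kτ) = e^(−0.03224 × 15.0) = 0.6166
R = 1 / (1 − 0.6166) = 2.608
Css,max = 38.3 × 2.608 = 99.89 mcg/L
Css,min = Css,max × e^(−kτ) = 99.89 × 0.6166 ≈ 61.6 mcg/L

61.6 mcg/L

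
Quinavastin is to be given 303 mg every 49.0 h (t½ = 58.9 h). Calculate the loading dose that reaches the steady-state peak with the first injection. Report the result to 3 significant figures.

k = ln 2 / 58.9 = 0.01177 h⁻¹
Accumulation ratio R = 1 / (1 − e^(−kτ)) = 1 / (1 − e^(−0.01177×49.0)) = 1 / (1 − 0.5618) = 2.282
Loading dose = maintenance dose × R = 303 × 2.282 ≈ 691 mg

691 mg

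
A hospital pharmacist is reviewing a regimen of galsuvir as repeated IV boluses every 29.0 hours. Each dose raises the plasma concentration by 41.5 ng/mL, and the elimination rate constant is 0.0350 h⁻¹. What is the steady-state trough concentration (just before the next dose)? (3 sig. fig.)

23.6 ng/mL

Fraction remaining after one interval: e^(−kτ) = e^(−0.03500 × 29.0) = 0.3624
R = 1 / (1 − 0.3624) = 1.568
Css,max = 41.5 × 1.568 = 65.09 ng/mL
Css,min = Css,max × e^(−kτ) = 65.09 × 0.3624 ≈ 23.6 ng/mL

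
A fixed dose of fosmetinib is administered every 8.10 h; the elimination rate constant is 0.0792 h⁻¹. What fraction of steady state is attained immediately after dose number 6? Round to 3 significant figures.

f_n = 1 − e^(−nkτ) = 1 − e^(−6 × 0.07920 × 8.10) = 1 − e^(−3.849) = 1 − 0.02130 ≈ 0.979

0.979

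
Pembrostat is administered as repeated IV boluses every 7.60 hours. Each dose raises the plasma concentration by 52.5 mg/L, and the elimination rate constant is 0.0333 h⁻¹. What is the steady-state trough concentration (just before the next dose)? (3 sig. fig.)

182 mg/L

Fraction remaining after one interval: e^(−kτ) = e^(−0.03330 × 7.60) = 0.7764
R = 1 / (1 − 0.7764) = 4.472
Css,max = 52.5 × 4.472 = 234.8 mg/L
Css,min = Css,max × e^(−kτ) = 234.8 × 0.7764 ≈ 182 mg/L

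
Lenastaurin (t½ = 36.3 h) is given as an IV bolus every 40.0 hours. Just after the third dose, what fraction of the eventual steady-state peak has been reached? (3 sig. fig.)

0.899

k = ln 2 / 36.3 = 0.01909 h⁻¹
f_n = 1 − e^(−nkτ) = 1 − e^(−3 × 0.01909 × 40.0) = 1 − e^(−2.291) = 1 − 0.1011 ≈ 0.899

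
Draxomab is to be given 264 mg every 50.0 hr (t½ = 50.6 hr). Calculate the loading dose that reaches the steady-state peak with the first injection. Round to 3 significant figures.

k = ln 2 / 50.6 = 0.01370 hr⁻¹
Accumulation ratio R = 1 / (1 − e^(−kτ)) = 1 / (1 − e^(−0.01370×50.0)) = 1 / (1 − 0.5041) = 2.017
Loading dose = maintenance dose × R = 264 × 2.017 ≈ 532 mg

532 mg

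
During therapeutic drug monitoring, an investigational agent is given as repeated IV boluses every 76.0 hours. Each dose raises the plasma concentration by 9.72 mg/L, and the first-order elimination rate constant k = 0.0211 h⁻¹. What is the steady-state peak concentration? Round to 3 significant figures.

Fraction remaining after one interval: e^(−kτ) = e^(−0.02110 × 76.0) = 0.2012
R = 1 / (1 − 0.2012) = 1.252
Css,max = 9.72 × 1.252 ≈ 12.2 mg/L

12.2 mg/L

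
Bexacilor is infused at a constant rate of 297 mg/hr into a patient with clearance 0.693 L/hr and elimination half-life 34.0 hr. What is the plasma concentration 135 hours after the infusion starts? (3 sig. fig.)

Css = rate / CL = 297 / 0.693 = 428.6 µg/mL
k = ln 2 / 34.0 = 0.02039 hr⁻¹
C(t) = Css (1 − e^(−kt)) = 428.6 × (1 − e^(−2.752)) = 428.6 × 0.9362 ≈ 401 µg/mL

401 µg/mL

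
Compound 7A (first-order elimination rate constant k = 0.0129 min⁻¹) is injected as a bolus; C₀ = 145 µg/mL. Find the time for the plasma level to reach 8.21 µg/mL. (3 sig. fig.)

C(t) = C₀ e^(−kt)  ⇒  t = ln(C₀/C) / k
t = ln(145/8.21) / 0.01290 = 2.871 / 0.01290 ≈ 223 minutes

223 minutes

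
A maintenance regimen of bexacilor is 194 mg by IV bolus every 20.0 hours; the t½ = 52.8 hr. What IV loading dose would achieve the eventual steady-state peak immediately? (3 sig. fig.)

840 mg

k = ln 2 / 52.8 = 0.01313 hr⁻¹
Accumulation ratio R = 1 / (1 − e^(−kτ)) = 1 / (1 − e^(−0.01313×20.0)) = 1 / (1 − 0.7691) = 4.331
Loading dose = maintenance dose × R = 194 × 4.331 ≈ 840 mg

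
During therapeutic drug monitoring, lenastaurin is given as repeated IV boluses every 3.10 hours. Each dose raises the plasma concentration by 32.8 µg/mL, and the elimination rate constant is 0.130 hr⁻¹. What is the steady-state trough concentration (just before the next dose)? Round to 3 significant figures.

Fraction remaining after one interval: e^(−kτ) = e^(−0.1300 × 3.10) = 0.6683
R = 1 / (1 − 0.6683) = 3.015
Css,max = 32.8 × 3.015 = 98.89 µg/mL
Css,min = Css,max × e^(−kτ) = 98.89 × 0.6683 ≈ 66.1 µg/mL

66.1 µg/mL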